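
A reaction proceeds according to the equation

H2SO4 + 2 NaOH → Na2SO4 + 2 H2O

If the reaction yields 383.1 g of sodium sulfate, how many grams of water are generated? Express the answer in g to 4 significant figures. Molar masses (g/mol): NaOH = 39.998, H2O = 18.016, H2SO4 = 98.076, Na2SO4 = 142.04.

97.18 g

n(Na2SO4) = 383.10 g / 142.04 g/mol = 2.6971 mol.
From the equation the Na2SO4:H2O mole ratio is 1:2, so n(H2O) = 2.6971 × 2/1 = 5.3943 mol.
Mass of H2O = 5.3943 mol × 18.016 g/mol = 97.183 g.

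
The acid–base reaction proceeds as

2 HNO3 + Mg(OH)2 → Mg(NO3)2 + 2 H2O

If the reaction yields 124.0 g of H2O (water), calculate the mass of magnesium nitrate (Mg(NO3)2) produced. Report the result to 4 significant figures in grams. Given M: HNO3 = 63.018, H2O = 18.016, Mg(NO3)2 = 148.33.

n(H2O) = 124.00 g / 18.016 g/mol = 6.8828 mol.
From the equation the H2O:Mg(NO3)2 mole ratio is 2:1, so n(Mg(NO3)2) = 6.8828 × 1/2 = 3.4414 mol.
Mass of Mg(NO3)2 = 3.4414 mol × 148.33 g/mol = 510.46 g.

510.5 g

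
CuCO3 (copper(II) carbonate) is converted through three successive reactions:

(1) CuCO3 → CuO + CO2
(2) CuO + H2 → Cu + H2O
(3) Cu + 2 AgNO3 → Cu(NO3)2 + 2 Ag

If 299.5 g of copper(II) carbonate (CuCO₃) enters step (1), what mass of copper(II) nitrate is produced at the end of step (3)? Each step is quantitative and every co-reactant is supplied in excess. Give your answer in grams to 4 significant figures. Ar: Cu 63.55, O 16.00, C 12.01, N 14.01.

M(CuCO3) = 63.55 + 12.01 + 3(16.00) = 123.56 g/mol.
M(Cu(NO3)2) = 63.55 + 2(14.01) + 6(16.00) = 187.57 g/mol.
n(CuCO3) = 299.5 / 123.56 = 2.4239 mol.
Reaction (1): CuCO3→CuO ratio 1:1 ⇒ n(CuO) = 2.4239 mol.
Reaction (2): CuO→Cu ratio 1:1 ⇒ n(Cu) = 2.4239 mol.
Reaction (3): Cu→Cu(NO3)2 ratio 1:1 ⇒ n(Cu(NO3)2) = 2.4239 mol.
Mass of Cu(NO3)2 = 2.4239 × 187.57 = 454.66 g.

454.7 g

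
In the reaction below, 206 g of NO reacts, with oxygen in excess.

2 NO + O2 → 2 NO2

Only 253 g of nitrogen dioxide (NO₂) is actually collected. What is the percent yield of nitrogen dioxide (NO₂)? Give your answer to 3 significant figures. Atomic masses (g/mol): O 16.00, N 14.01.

80.1 %

M(NO) = 14.01 + 16.00 = 30.01 g/mol.
M(NO2) = 14.01 + 2(16.00) = 46.01 g/mol.
n(NO) = 206.0 g / 30.01 g/mol = 6.864 mol.
From the equation the NO:NO2 mole ratio is 2:2, so n(NO2) = 6.864 × 2/2 = 6.864 mol.
Mass of NO2 = 6.864 mol × 46.01 g/mol = 315.8 g.
This is the theoretical yield. Percent yield = 253 g / 315.8 g × 100% = 80.11%.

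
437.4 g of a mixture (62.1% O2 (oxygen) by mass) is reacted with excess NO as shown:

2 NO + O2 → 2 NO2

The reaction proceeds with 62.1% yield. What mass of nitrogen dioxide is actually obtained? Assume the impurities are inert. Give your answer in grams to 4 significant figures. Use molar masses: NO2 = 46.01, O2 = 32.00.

Pure O2 available = 437.4 g × 0.621 = 271.63 g.
n(O2) = 271.63 g / 32.00 g/mol = 8.4883 mol.
From the equation the O2:NO2 mole ratio is 1:2, so n(NO2) = 8.4883 × 2/1 = 16.977 mol.
Mass of NO2 = 16.977 mol × 46.01 g/mol = 781.09 g.
Actual mass collected = 781.09 g × 0.621 = 485.06 g.

485.1 g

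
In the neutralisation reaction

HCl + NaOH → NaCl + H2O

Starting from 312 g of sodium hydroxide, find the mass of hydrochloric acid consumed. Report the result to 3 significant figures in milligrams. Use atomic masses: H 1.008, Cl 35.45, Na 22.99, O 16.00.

284000 mg

M(NaOH) = 22.99 + 16.00 + 1.008 = 39.998 g/mol.
M(HCl) = 1.008 + 35.45 = 36.458 g/mol.
n(NaOH) = 312.0 g / 39.998 g/mol = 7.800 mol.
From the equation the NaOH:HCl mole ratio is 1:1, so n(HCl) = 7.800 × 1/1 = 7.800 mol.
Mass of HCl = 7.800 mol × 36.458 g/mol = 284.4 g.
Converting to mg: 284.4 g = 284000 mg.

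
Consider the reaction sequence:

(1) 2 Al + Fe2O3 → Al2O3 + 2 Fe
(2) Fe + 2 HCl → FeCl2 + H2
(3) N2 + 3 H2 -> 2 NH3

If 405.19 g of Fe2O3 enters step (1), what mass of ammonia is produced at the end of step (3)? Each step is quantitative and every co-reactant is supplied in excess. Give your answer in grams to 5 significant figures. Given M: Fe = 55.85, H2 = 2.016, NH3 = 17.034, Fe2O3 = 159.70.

n(Fe2O3) = 405.19 / 159.70 = 2.53719 mol.
Reaction (1): Fe2O3→Fe ratio 1:2 ⇒ n(Fe) = 5.07439 mol.
Reaction (2): Fe→H2 ratio 1:1 ⇒ n(H2) = 5.07439 mol.
Reaction (3): H2→NH3 ratio 3:2 ⇒ n(NH3) = 3.38293 mol.
Mass of NH3 = 3.38293 × 17.034 = 57.6248 g.

57.625 g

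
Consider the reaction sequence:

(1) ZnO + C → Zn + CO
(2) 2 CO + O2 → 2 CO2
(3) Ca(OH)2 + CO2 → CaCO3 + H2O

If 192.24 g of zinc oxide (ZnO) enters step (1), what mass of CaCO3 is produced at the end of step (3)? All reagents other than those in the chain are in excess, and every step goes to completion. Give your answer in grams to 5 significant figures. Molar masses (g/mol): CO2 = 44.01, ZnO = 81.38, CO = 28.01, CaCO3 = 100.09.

236.44 g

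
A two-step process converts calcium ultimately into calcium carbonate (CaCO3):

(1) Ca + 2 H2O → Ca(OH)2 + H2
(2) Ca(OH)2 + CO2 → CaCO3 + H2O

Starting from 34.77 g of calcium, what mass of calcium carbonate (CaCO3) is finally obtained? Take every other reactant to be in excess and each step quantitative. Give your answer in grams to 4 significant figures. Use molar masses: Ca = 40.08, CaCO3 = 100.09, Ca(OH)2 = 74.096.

86.83 g

n(Ca) = 34.770 / 40.08 = 0.86751 mol.
Step 1 gives a 1:1 ratio of Ca to Ca(OH)2, so n(Ca(OH)2) = 0.86751 mol.
In step 2 the Ca(OH)2:CaCO3 ratio is 1:1, so n(CaCO3) = 0.86751 mol.
Mass of CaCO3 = 0.86751 × 100.09 = 86.830 g.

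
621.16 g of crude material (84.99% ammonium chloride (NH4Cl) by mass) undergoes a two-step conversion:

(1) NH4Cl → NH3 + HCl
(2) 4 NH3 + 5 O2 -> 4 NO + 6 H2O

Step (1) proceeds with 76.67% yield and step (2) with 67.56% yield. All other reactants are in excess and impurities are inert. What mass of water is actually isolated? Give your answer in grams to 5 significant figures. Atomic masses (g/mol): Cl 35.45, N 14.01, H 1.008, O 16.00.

Pure NH4Cl = 621.16 × 0.8499 = 527.924 g.
M(NH4Cl) = 14.01 + 4(1.008) + 35.45 = 53.492 g/mol.
M(H2O) = 2(1.008) + 16.00 = 18.016 g/mol.
n(NH4Cl) = 527.924 / 53.492 = 9.86921 mol.
Step 1 (NH4Cl:NH3 = 1:1): theoretical n(NH3) = 9.86921 mol; at 76.67% yield, n(NH3) = 7.56672 mol.
Step 2 (NH3:H2O = 4:6): theoretical n(H2O) = 11.3501 mol, so theoretical mass = 11.3501 × 18.016 = 204.483 g.
At 67.56% yield, actual mass of H2O = 204.483 × 0.6756 = 138.149 g.

138.15 g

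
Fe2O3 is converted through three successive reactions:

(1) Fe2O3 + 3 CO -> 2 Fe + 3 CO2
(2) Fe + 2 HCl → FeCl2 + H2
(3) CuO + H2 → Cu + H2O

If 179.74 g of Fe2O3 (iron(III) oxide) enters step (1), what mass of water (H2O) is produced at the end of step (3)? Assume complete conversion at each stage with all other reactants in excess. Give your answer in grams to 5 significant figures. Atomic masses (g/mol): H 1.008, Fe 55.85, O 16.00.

40.553 g

M(Fe2O3) = 2(55.85) + 3(16.00) = 159.70 g/mol.
M(H2O) = 2(1.008) + 16.00 = 18.016 g/mol.
n(Fe2O3) = 179.74 / 159.70 = 1.12549 mol.
Reaction (1): Fe2O3→Fe ratio 1:2 ⇒ n(Fe) = 2.25097 mol.
Reaction (2): Fe→H2 ratio 1:1 ⇒ n(H2) = 2.25097 mol.
Reaction (3): H2→H2O ratio 1:1 ⇒ n(H2O) = 2.25097 mol.
Mass of H2O = 2.25097 × 18.016 = 40.5535 g.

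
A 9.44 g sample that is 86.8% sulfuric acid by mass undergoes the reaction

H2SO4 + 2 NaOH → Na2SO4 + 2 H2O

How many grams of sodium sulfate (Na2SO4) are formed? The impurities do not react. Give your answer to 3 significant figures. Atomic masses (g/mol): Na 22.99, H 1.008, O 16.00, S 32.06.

11.9 g

Mass of pure H2SO4 = 9.44 g × 0.868 = 8.194 g.
M(H2SO4) = 2(1.008) + 32.06 + 4(16.00) = 98.076 g/mol.
M(Na2SO4) = 2(22.99) + 32.06 + 4(16.00) = 142.04 g/mol.
n(H2SO4) = 8.194 g / 98.076 g/mol = 0.08355 mol.
From the equation the H2SO4:Na2SO4 mole ratio is 1:1, so n(Na2SO4) = 0.08355 × 1/1 = 0.08355 mol.
Mass of Na2SO4 = 0.08355 mol × 142.04 g/mol = 11.87 g.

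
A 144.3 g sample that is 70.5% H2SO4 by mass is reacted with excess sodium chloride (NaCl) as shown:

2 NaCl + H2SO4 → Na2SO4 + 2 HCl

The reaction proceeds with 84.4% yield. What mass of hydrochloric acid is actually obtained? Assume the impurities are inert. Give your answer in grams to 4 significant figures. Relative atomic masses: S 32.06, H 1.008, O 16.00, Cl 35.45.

Pure H2SO4 available = 144.3 g × 0.705 = 101.73 g.
M(H2SO4) = 2(1.008) + 32.06 + 4(16.00) = 98.076 g/mol.
M(HCl) = 1.008 + 35.45 = 36.458 g/mol.
n(H2SO4) = 101.73 g / 98.076 g/mol = 1.0373 mol.
From the equation the H2SO4:HCl mole ratio is 1:2, so n(HCl) = 1.0373 × 2/1 = 2.0745 mol.
Mass of HCl = 2.0745 mol × 36.458 g/mol = 75.634 g.
Actual mass collected = 75.634 g × 0.844 = 63.835 g.

63.83 g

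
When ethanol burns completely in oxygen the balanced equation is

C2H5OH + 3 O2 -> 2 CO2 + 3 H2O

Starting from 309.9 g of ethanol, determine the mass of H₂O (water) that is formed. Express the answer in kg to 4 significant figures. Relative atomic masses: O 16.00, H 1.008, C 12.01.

M(C2H5OH) = 2(12.01) + 6(1.008) + 16.00 = 46.068 g/mol.
M(H2O) = 2(1.008) + 16.00 = 18.016 g/mol.
n(C2H5OH) = 309.90 g / 46.068 g/mol = 6.7270 mol.
From the equation the C2H5OH:H2O mole ratio is 1:3, so n(H2O) = 6.7270 × 3/1 = 20.181 mol.
Mass of H2O = 20.181 mol × 18.016 g/mol = 363.58 g.
Converting to kg: 363.58 g = 0.3636 kg.

0.3636 kg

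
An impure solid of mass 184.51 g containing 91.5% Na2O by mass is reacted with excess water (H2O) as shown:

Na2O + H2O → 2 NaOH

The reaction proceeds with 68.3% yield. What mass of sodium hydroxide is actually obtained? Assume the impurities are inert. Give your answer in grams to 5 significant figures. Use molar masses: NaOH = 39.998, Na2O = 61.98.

148.83 g

Pure Na2O available = 184.51 g × 0.915 = 168.827 g.
n(Na2O) = 168.827 g / 61.98 g/mol = 2.72389 mol.
From the equation the Na2O:NaOH mole ratio is 1:2, so n(NaOH) = 2.72389 × 2/1 = 5.44778 mol.
Mass of NaOH = 5.44778 mol × 39.998 g/mol = 217.900 g.
Actual mass collected = 217.900 g × 0.683 = 148.826 g.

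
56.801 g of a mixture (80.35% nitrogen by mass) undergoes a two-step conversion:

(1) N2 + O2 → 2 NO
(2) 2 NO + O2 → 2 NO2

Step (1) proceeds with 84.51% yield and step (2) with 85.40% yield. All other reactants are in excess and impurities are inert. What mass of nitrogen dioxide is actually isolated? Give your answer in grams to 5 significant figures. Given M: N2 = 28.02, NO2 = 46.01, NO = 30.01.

108.17 g

Pure N2 = 56.801 × 0.8035 = 45.6396 g.
n(N2) = 45.6396 / 28.02 = 1.62882 mol.
Step 1 (N2:NO = 1:2): theoretical n(NO) = 3.25764 mol; at 84.51% yield, n(NO) = 2.75304 mol.
Step 2 (NO:NO2 = 2:2): theoretical n(NO2) = 2.75304 mol, so theoretical mass = 2.75304 × 46.01 = 126.667 g.
At 85.40% yield, actual mass of NO2 = 126.667 × 0.8540 = 108.174 g.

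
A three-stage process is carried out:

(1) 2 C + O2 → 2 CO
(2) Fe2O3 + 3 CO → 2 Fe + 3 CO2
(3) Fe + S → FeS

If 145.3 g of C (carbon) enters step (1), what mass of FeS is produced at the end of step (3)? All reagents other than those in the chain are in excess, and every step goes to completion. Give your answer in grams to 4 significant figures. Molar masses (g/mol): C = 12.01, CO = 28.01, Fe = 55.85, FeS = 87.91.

709.0 g

n(C) = 145.3 / 12.01 = 12.098 mol.
Reaction (1): C→CO ratio 2:2 ⇒ n(CO) = 12.098 mol.
Reaction (2): CO→Fe ratio 3:2 ⇒ n(Fe) = 8.0655 mol.
Reaction (3): Fe→FeS ratio 1:1 ⇒ n(FeS) = 8.0655 mol.
Mass of FeS = 8.0655 × 87.91 = 709.04 g.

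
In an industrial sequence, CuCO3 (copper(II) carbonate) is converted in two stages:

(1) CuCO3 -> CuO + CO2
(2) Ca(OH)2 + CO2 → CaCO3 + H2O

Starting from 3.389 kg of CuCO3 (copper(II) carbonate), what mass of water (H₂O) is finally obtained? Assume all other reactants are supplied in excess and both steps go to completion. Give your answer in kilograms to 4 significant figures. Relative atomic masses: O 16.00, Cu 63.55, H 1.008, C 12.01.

M(CuCO3) = 63.55 + 12.01 + 3(16.00) = 123.56 g/mol.
M(H2O) = 2(1.008) + 16.00 = 18.016 g/mol.
3.389 kg = 3389.0 g.
n(CuCO3) = 3389.0 / 123.56 = 27.428 mol.
Step 1 gives a 1:1 ratio of CuCO3 to CO2, so n(CO2) = 27.428 mol.
In step 2 the CO2:H2O ratio is 1:1, so n(H2O) = 27.428 mol.
Mass of H2O = 27.428 × 18.016 = 494.14 g = 0.4941 kg.

0.4941 kg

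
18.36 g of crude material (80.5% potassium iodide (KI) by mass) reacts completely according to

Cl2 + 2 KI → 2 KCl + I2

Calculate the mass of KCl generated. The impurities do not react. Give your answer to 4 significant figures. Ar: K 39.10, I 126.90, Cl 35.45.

Mass of pure KI = 18.36 g × 0.805 = 14.780 g.
M(KI) = 39.10 + 126.90 = 166.00 g/mol.
M(KCl) = 39.10 + 35.45 = 74.55 g/mol.
n(KI) = 14.780 g / 166.00 g/mol = 0.089035 mol.
From the equation the KI:KCl mole ratio is 2:2, so n(KCl) = 0.089035 × 2/2 = 0.089035 mol.
Mass of KCl = 0.089035 mol × 74.55 g/mol = 6.6376 g.

6.638 g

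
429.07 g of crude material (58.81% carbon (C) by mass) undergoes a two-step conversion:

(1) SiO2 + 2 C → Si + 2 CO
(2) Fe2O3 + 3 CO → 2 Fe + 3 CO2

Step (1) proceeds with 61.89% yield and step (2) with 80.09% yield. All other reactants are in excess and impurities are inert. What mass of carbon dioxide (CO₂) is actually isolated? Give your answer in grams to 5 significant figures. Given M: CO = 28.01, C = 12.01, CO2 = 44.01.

458.34 g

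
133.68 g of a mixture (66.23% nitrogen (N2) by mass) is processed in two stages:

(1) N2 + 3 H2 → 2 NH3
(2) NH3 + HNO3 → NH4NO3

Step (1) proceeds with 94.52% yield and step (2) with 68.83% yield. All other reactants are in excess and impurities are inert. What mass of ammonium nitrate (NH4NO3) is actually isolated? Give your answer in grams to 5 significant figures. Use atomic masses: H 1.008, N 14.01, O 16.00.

329.12 g

Pure N2 = 133.68 × 0.6623 = 88.5363 g.
M(N2) = 2(14.01) = 28.02 g/mol.
M(NH4NO3) = 2(14.01) + 4(1.008) + 3(16.00) = 80.052 g/mol.
n(N2) = 88.5363 / 28.02 = 3.15975 mol.
Step 1 (N2:NH3 = 1:2): theoretical n(NH3) = 6.31950 mol; at 94.52% yield, n(NH3) = 5.97320 mol.
Step 2 (NH3:NH4NO3 = 1:1): theoretical n(NH4NO3) = 5.97320 mol, so theoretical mass = 5.97320 × 80.052 = 478.166 g.
At 68.83% yield, actual mass of NH4NO3 = 478.166 × 0.6883 = 329.122 g.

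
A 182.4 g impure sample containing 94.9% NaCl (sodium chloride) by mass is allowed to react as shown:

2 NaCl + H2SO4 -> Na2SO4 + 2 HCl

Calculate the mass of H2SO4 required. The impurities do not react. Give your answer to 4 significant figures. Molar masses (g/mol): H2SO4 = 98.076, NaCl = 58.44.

145.2 g

Mass of pure NaCl = 182.4 g × 0.949 = 173.10 g.
n(NaCl) = 173.10 g / 58.44 g/mol = 2.9620 mol.
From the equation the NaCl:H2SO4 mole ratio is 2:1, so n(H2SO4) = 2.9620 × 1/2 = 1.4810 mol.
Mass of H2SO4 = 1.4810 mol × 98.076 g/mol = 145.25 g.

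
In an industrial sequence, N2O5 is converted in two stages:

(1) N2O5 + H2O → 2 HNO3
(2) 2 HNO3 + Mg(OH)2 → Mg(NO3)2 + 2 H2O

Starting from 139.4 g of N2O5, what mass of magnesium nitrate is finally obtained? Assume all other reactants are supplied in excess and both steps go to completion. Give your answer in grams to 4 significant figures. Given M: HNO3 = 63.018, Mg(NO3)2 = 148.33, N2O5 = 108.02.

191.4 g

n(N2O5) = 139.40 / 108.02 = 1.2905 mol.
Step 1 gives a 1:2 ratio of N2O5 to HNO3, so n(HNO3) = 2.5810 mol.
In step 2 the HNO3:Mg(NO3)2 ratio is 2:1, so n(Mg(NO3)2) = 1.2905 mol.
Mass of Mg(NO3)2 = 1.2905 × 148.33 = 191.42 g.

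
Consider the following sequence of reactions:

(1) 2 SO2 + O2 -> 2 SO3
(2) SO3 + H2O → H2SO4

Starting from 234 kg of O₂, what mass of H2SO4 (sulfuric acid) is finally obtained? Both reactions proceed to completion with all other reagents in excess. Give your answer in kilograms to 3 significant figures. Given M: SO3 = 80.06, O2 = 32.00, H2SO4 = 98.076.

234 kg = 234000 g.
n(O2) = 234000 / 32.00 = 7312 mol.
Step 1 gives a 1:2 ratio of O2 to SO3, so n(SO3) = 14620 mol.
In step 2 the SO3:H2SO4 ratio is 1:1, so n(H2SO4) = 14620 mol.
Mass of H2SO4 = 14620 × 98.076 = 1.434 × 10^6 g = 1430 kg.

1430 kg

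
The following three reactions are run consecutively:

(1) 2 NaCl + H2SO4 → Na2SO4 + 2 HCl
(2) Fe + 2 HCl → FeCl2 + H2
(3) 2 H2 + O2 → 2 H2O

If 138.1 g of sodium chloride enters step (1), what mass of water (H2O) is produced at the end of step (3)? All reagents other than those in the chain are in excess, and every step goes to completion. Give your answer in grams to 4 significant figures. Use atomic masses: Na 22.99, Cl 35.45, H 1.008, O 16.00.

M(NaCl) = 22.99 + 35.45 = 58.44 g/mol.
M(H2O) = 2(1.008) + 16.00 = 18.016 g/mol.
n(NaCl) = 138.1 / 58.44 = 2.3631 mol.
Reaction (1): NaCl→HCl ratio 2:2 ⇒ n(HCl) = 2.3631 mol.
Reaction (2): HCl→H2 ratio 2:1 ⇒ n(H2) = 1.1816 mol.
Reaction (3): H2→H2O ratio 2:2 ⇒ n(H2O) = 1.1816 mol.
Mass of H2O = 1.1816 × 18.016 = 21.287 g.

21.29 g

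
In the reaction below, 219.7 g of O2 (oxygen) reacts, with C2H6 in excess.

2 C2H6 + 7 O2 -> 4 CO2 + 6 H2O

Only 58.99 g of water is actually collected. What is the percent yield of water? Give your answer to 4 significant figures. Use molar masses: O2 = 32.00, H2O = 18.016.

n(O2) = 219.70 g / 32.00 g/mol = 6.8656 mol.
From the equation the O2:H2O mole ratio is 7:6, so n(H2O) = 6.8656 × 6/7 = 5.8848 mol.
Mass of H2O = 5.8848 mol × 18.016 g/mol = 106.02 g.
This is the theoretical yield. Percent yield = 58.99 g / 106.02 g × 100% = 55.640%.

55.64 %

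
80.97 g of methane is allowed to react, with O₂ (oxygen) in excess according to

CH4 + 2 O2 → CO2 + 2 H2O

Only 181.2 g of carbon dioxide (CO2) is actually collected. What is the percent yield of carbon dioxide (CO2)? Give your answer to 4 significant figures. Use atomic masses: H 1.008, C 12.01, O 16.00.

81.57 %

M(CH4) = 12.01 + 4(1.008) = 16.042 g/mol.
M(CO2) = 12.01 + 2(16.00) = 44.01 g/mol.
n(CH4) = 80.970 g / 16.042 g/mol = 5.0474 mol.
From the equation the CH4:CO2 mole ratio is 1:1, so n(CO2) = 5.0474 × 1/1 = 5.0474 mol.
Mass of CO2 = 5.0474 mol × 44.01 g/mol = 222.14 g.
This is the theoretical yield. Percent yield = 181.2 g / 222.14 g × 100% = 81.572%.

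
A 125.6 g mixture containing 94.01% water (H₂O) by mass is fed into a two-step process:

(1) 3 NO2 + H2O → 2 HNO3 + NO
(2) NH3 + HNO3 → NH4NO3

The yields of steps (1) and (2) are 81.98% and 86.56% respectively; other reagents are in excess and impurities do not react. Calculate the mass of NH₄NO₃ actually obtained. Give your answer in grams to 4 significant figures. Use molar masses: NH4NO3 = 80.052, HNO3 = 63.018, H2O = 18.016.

744.6 g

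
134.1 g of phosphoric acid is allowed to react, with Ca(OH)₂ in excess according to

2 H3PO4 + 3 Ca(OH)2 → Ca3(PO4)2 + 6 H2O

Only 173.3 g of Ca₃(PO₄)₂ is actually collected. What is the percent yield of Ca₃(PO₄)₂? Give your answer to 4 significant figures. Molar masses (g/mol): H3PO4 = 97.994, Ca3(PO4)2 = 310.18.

n(H3PO4) = 134.10 g / 97.994 g/mol = 1.3685 mol.
From the equation the H3PO4:Ca3(PO4)2 mole ratio is 2:1, so n(Ca3(PO4)2) = 1.3685 × 1/2 = 0.68423 mol.
Mass of Ca3(PO4)2 = 0.68423 mol × 310.18 g/mol = 212.23 g.
This is the theoretical yield. Percent yield = 173.3 g / 212.23 g × 100% = 81.656%.

81.66 %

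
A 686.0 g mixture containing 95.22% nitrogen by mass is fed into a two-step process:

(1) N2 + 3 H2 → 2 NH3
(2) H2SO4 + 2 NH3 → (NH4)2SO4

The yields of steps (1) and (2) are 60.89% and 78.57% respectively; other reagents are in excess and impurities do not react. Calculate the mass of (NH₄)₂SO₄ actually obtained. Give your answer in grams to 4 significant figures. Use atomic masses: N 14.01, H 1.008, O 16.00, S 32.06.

Pure N2 = 686.0 × 0.9522 = 653.21 g.
M(N2) = 2(14.01) = 28.02 g/mol.
M((NH4)2SO4) = 2(14.01) + 8(1.008) + 32.06 + 4(16.00) = 132.144 g/mol.
n(N2) = 653.21 / 28.02 = 23.312 mol.
Step 1 (N2:NH3 = 1:2): theoretical n(NH3) = 46.624 mol; at 60.89% yield, n(NH3) = 28.390 mol.
Step 2 (NH3:(NH4)2SO4 = 2:1): theoretical n((NH4)2SO4) = 14.195 mol, so theoretical mass = 14.195 × 132.144 = 1875.8 g.
At 78.57% yield, actual mass of (NH4)2SO4 = 1875.8 × 0.7857 = 1473.8 g.

1474 g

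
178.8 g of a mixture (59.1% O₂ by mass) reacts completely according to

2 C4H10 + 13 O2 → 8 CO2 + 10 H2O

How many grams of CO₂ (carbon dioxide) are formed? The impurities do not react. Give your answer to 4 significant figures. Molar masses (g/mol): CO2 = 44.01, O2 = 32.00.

89.43 g

Mass of pure O2 = 178.8 g × 0.591 = 105.67 g.
n(O2) = 105.67 g / 32.00 g/mol = 3.3022 mol.
From the equation the O2:CO2 mole ratio is 13:8, so n(CO2) = 3.3022 × 8/13 = 2.0321 mol.
Mass of CO2 = 2.0321 mol × 44.01 g/mol = 89.434 g.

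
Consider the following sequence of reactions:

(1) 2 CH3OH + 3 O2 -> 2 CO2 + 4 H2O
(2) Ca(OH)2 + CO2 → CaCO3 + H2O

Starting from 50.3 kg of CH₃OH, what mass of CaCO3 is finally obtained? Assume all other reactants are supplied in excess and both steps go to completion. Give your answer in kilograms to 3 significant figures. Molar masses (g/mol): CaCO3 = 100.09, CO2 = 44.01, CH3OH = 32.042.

157 kg

50.3 kg = 50300 g.
n(CH3OH) = 50300 / 32.042 = 1570 mol.
Step 1 gives a 2:2 ratio of CH3OH to CO2, so n(CO2) = 1570 mol.
In step 2 the CO2:CaCO3 ratio is 1:1, so n(CaCO3) = 1570 mol.
Mass of CaCO3 = 1570 × 100.09 = 157100 g = 157 kg.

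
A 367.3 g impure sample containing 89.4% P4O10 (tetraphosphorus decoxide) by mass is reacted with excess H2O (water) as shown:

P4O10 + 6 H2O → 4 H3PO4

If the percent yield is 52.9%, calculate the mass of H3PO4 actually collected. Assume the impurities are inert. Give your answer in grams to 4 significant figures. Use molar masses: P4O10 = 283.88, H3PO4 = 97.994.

239.8 g

Pure P4O10 available = 367.3 g × 0.894 = 328.37 g.
n(P4O10) = 328.37 g / 283.88 g/mol = 1.1567 mol.
From the equation the P4O10:H3PO4 mole ratio is 1:4, so n(H3PO4) = 1.1567 × 4/1 = 4.6268 mol.
Mass of H3PO4 = 4.6268 mol × 97.994 g/mol = 453.40 g.
Actual mass collected = 453.40 g × 0.529 = 239.85 g.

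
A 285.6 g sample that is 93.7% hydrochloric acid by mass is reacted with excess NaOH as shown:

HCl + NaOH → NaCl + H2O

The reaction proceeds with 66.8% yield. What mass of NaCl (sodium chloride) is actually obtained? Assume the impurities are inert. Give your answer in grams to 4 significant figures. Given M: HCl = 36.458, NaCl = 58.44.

Pure HCl available = 285.6 g × 0.937 = 267.61 g.
n(HCl) = 267.61 g / 36.458 g/mol = 7.3402 mol.
From the equation the HCl:NaCl mole ratio is 1:1, so n(NaCl) = 7.3402 × 1/1 = 7.3402 mol.
Mass of NaCl = 7.3402 mol × 58.44 g/mol = 428.96 g.
Actual mass collected = 428.96 g × 0.668 = 286.54 g.

286.5 g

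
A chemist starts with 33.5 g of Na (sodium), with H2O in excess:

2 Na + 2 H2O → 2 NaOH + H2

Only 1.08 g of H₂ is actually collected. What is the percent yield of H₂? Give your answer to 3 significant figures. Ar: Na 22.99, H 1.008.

73.5 %

M(Na) = 22.99 g/mol.
M(H2) = 2(1.008) = 2.016 g/mol.
n(Na) = 33.50 g / 22.99 g/mol = 1.457 mol.
From the equation the Na:H2 mole ratio is 2:1, so n(H2) = 1.457 × 1/2 = 0.7286 mol.
Mass of H2 = 0.7286 mol × 2.016 g/mol = 1.469 g.
This is the theoretical yield. Percent yield = 1.08 g / 1.469 g × 100% = 73.53%.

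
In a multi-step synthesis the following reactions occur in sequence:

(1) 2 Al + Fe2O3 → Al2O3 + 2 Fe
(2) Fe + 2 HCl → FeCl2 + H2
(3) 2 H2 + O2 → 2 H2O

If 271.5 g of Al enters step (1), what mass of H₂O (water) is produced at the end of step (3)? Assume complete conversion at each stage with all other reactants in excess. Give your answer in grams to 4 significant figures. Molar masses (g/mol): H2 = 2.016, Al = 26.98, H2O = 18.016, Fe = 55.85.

181.3 g

n(Al) = 271.5 / 26.98 = 10.063 mol.
Reaction (1): Al→Fe ratio 2:2 ⇒ n(Fe) = 10.063 mol.
Reaction (2): Fe→H2 ratio 1:1 ⇒ n(H2) = 10.063 mol.
Reaction (3): H2→H2O ratio 2:2 ⇒ n(H2O) = 10.063 mol.
Mass of H2O = 10.063 × 18.016 = 181.30 g.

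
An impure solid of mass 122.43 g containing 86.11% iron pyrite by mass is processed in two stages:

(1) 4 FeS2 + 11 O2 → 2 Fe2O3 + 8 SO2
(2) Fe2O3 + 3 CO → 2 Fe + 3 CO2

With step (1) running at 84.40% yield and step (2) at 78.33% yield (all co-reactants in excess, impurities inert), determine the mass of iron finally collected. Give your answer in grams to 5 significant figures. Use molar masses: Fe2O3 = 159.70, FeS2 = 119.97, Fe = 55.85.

32.446 g

Pure FeS2 = 122.43 × 0.8611 = 105.424 g.
n(FeS2) = 105.424 / 119.97 = 0.878757 mol.
Step 1 (FeS2:Fe2O3 = 4:2): theoretical n(Fe2O3) = 0.439378 mol; at 84.40% yield, n(Fe2O3) = 0.370835 mol.
Step 2 (Fe2O3:Fe = 1:2): theoretical n(Fe) = 0.741671 mol, so theoretical mass = 0.741671 × 55.85 = 41.4223 g.
At 78.33% yield, actual mass of Fe = 41.4223 × 0.7833 = 32.4461 g.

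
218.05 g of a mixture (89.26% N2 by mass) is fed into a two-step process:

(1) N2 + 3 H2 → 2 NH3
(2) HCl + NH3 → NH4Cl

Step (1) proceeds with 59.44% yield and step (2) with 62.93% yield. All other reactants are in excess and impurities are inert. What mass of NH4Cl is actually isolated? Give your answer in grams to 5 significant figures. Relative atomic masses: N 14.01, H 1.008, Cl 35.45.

277.97 g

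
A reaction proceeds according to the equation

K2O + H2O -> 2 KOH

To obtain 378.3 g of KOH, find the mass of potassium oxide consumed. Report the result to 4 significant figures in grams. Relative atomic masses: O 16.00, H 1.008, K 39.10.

317.6 g

M(KOH) = 39.10 + 16.00 + 1.008 = 56.108 g/mol.
M(K2O) = 2(39.10) + 16.00 = 94.20 g/mol.
n(KOH) = 378.30 g / 56.108 g/mol = 6.7424 mol.
From the equation the KOH:K2O mole ratio is 2:1, so n(K2O) = 6.7424 × 1/2 = 3.3712 mol.
Mass of K2O = 3.3712 mol × 94.20 g/mol = 317.56 g.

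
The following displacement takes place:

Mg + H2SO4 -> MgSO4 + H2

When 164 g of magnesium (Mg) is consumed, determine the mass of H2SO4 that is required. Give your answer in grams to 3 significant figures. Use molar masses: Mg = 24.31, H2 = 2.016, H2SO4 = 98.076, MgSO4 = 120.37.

662 g

n(Mg) = 164.0 g / 24.31 g/mol = 6.746 mol.
From the equation the Mg:H2SO4 mole ratio is 1:1, so n(H2SO4) = 6.746 × 1/1 = 6.746 mol.
Mass of H2SO4 = 6.746 mol × 98.076 g/mol = 661.6 g.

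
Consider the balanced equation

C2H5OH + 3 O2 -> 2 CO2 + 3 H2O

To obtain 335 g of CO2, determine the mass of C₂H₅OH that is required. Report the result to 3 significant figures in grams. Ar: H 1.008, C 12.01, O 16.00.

M(CO2) = 12.01 + 2(16.00) = 44.01 g/mol.
M(C2H5OH) = 2(12.01) + 6(1.008) + 16.00 = 46.068 g/mol.
n(CO2) = 335.0 g / 44.01 g/mol = 7.612 mol.
From the equation the CO2:C2H5OH mole ratio is 2:1, so n(C2H5OH) = 7.612 × 1/2 = 3.806 mol.
Mass of C2H5OH = 3.806 mol × 46.068 g/mol = 175.3 g.

175 g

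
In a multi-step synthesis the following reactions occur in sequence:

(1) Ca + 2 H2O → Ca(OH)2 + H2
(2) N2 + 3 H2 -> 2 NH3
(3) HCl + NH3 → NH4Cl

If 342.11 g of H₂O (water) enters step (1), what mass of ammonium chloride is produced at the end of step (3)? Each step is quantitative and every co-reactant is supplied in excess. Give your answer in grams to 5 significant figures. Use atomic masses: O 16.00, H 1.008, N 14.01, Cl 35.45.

338.59 g

M(H2O) = 2(1.008) + 16.00 = 18.016 g/mol.
M(NH4Cl) = 14.01 + 4(1.008) + 35.45 = 53.492 g/mol.
n(H2O) = 342.11 / 18.016 = 18.9892 mol.
Reaction (1): H2O→H2 ratio 2:1 ⇒ n(H2) = 9.49462 mol.
Reaction (2): H2→NH3 ratio 3:2 ⇒ n(NH3) = 6.32974 mol.
Reaction (3): NH3→NH4Cl ratio 1:1 ⇒ n(NH4Cl) = 6.32974 mol.
Mass of NH4Cl = 6.32974 × 53.492 = 338.591 g.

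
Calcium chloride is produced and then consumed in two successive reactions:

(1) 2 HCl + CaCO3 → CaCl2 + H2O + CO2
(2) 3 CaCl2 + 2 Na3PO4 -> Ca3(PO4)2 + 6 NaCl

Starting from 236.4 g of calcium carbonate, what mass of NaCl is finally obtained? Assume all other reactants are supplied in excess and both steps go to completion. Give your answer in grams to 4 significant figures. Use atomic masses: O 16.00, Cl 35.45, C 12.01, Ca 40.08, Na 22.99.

M(CaCO3) = 40.08 + 12.01 + 3(16.00) = 100.09 g/mol.
M(NaCl) = 22.99 + 35.45 = 58.44 g/mol.
n(CaCO3) = 236.40 / 100.09 = 2.3619 mol.
Step 1 gives a 1:1 ratio of CaCO3 to CaCl2, so n(CaCl2) = 2.3619 mol.
In step 2 the CaCl2:NaCl ratio is 3:6, so n(NaCl) = 4.7237 mol.
Mass of NaCl = 4.7237 × 58.44 = 276.06 g.

276.1 g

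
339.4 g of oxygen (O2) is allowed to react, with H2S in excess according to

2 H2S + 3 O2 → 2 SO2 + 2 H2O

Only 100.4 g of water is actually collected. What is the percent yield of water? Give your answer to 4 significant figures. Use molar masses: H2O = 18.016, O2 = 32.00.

n(O2) = 339.40 g / 32.00 g/mol = 10.606 mol.
From the equation the O2:H2O mole ratio is 3:2, so n(H2O) = 10.606 × 2/3 = 7.0708 mol.
Mass of H2O = 7.0708 mol × 18.016 g/mol = 127.39 g.
This is the theoretical yield. Percent yield = 100.4 g / 127.39 g × 100% = 78.814%.

78.81 %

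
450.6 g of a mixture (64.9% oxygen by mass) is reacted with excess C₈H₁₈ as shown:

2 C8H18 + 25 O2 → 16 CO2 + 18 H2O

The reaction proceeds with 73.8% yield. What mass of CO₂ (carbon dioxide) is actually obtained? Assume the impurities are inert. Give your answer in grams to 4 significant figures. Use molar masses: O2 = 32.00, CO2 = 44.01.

Pure O2 available = 450.6 g × 0.649 = 292.44 g.
n(O2) = 292.44 g / 32.00 g/mol = 9.1387 mol.
From the equation the O2:CO2 mole ratio is 25:16, so n(CO2) = 9.1387 × 16/25 = 5.8488 mol.
Mass of CO2 = 5.8488 mol × 44.01 g/mol = 257.41 g.
Actual mass collected = 257.41 g × 0.738 = 189.97 g.

190.0 g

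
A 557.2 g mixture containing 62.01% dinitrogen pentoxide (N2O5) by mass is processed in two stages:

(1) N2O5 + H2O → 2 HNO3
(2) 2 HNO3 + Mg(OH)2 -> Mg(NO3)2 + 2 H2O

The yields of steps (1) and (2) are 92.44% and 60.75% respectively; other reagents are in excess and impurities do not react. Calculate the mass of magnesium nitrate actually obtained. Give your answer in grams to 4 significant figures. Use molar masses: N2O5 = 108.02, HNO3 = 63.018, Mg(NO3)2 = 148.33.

266.4 g

Pure N2O5 = 557.2 × 0.6201 = 345.52 g.
n(N2O5) = 345.52 / 108.02 = 3.1987 mol.
Step 1 (N2O5:HNO3 = 1:2): theoretical n(HNO3) = 6.3973 mol; at 92.44% yield, n(HNO3) = 5.9137 mol.
Step 2 (HNO3:Mg(NO3)2 = 2:1): theoretical n(Mg(NO3)2) = 2.9568 mol, so theoretical mass = 2.9568 × 148.33 = 438.59 g.
At 60.75% yield, actual mass of Mg(NO3)2 = 438.59 × 0.6075 = 266.44 g.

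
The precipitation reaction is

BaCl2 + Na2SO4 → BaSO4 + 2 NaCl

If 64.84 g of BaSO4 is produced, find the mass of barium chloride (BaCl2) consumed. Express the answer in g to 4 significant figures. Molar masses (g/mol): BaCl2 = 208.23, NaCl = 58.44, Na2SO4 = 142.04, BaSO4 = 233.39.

57.85 g

n(BaSO4) = 64.840 g / 233.39 g/mol = 0.27782 mol.
From the equation the BaSO4:BaCl2 mole ratio is 1:1, so n(BaCl2) = 0.27782 × 1/1 = 0.27782 mol.
Mass of BaCl2 = 0.27782 mol × 208.23 g/mol = 57.850 g.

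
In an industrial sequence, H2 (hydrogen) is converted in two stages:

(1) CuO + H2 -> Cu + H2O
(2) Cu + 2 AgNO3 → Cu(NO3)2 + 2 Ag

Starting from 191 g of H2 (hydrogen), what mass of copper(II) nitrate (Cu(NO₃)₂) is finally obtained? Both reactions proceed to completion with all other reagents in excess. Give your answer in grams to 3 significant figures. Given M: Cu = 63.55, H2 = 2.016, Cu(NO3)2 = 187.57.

n(H2) = 191.0 / 2.016 = 94.74 mol.
Step 1 gives a 1:1 ratio of H2 to Cu, so n(Cu) = 94.74 mol.
In step 2 the Cu:Cu(NO3)2 ratio is 1:1, so n(Cu(NO3)2) = 94.74 mol.
Mass of Cu(NO3)2 = 94.74 × 187.57 = 17770 g.

17800 g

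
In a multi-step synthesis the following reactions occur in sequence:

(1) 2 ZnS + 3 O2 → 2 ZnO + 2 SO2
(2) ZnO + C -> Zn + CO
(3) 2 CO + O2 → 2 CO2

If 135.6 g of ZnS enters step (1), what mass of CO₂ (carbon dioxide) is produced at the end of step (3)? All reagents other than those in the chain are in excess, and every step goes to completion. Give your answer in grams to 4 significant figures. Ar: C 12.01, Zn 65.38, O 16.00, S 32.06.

61.25 g

M(ZnS) = 65.38 + 32.06 = 97.44 g/mol.
M(CO2) = 12.01 + 2(16.00) = 44.01 g/mol.
n(ZnS) = 135.6 / 97.44 = 1.3916 mol.
Reaction (1): ZnS→ZnO ratio 2:2 ⇒ n(ZnO) = 1.3916 mol.
Reaction (2): ZnO→CO ratio 1:1 ⇒ n(CO) = 1.3916 mol.
Reaction (3): CO→CO2 ratio 2:2 ⇒ n(CO2) = 1.3916 mol.
Mass of CO2 = 1.3916 × 44.01 = 61.245 g.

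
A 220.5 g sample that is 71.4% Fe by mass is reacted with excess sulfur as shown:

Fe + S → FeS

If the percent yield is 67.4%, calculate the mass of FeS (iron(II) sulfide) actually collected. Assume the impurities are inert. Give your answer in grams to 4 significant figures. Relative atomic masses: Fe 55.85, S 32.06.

167.0 g

Pure Fe available = 220.5 g × 0.714 = 157.44 g.
M(Fe) = 55.85 g/mol.
M(FeS) = 55.85 + 32.06 = 87.91 g/mol.
n(Fe) = 157.44 g / 55.85 g/mol = 2.8189 mol.
From the equation the Fe:FeS mole ratio is 1:1, so n(FeS) = 2.8189 × 1/1 = 2.8189 mol.
Mass of FeS = 2.8189 mol × 87.91 g/mol = 247.81 g.
Actual mass collected = 247.81 g × 0.674 = 167.03 g.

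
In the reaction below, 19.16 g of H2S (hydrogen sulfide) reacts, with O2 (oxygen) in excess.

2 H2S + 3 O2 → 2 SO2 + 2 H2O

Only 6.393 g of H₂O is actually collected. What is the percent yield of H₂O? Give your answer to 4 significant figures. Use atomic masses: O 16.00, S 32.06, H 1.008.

63.11 %

M(H2S) = 2(1.008) + 32.06 = 34.076 g/mol.
M(H2O) = 2(1.008) + 16.00 = 18.016 g/mol.
n(H2S) = 19.160 g / 34.076 g/mol = 0.56227 mol.
From the equation the H2S:H2O mole ratio is 2:2, so n(H2O) = 0.56227 × 2/2 = 0.56227 mol.
Mass of H2O = 0.56227 mol × 18.016 g/mol = 10.130 g.
This is the theoretical yield. Percent yield = 6.393 g / 10.130 g × 100% = 63.110%.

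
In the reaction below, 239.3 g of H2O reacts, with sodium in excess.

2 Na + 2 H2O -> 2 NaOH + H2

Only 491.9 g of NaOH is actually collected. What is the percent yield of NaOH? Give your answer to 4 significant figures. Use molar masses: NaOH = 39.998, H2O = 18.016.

n(H2O) = 239.30 g / 18.016 g/mol = 13.283 mol.
From the equation the H2O:NaOH mole ratio is 2:2, so n(NaOH) = 13.283 × 2/2 = 13.283 mol.
Mass of NaOH = 13.283 mol × 39.998 g/mol = 531.28 g.
This is the theoretical yield. Percent yield = 491.9 g / 531.28 g × 100% = 92.588%.

92.59 %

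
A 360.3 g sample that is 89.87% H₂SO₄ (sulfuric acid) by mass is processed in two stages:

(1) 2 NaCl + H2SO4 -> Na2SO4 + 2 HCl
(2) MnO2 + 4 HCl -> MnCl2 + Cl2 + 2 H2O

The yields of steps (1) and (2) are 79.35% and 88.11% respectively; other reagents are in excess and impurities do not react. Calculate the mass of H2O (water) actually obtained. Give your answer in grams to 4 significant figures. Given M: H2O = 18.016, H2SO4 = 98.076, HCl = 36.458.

Pure H2SO4 = 360.3 × 0.8987 = 323.80 g.
n(H2SO4) = 323.80 / 98.076 = 3.3015 mol.
Step 1 (H2SO4:HCl = 1:2): theoretical n(HCl) = 6.6031 mol; at 79.35% yield, n(HCl) = 5.2395 mol.
Step 2 (HCl:H2O = 4:2): theoretical n(H2O) = 2.6198 mol, so theoretical mass = 2.6198 × 18.016 = 47.198 g.
At 88.11% yield, actual mass of H2O = 47.198 × 0.8811 = 41.586 g.

41.59 g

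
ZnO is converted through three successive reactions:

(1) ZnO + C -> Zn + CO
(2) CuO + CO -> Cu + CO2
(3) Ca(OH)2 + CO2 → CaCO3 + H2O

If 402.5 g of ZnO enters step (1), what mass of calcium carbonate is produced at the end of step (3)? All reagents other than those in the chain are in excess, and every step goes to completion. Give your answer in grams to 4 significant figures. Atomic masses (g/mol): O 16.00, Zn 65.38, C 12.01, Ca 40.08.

M(ZnO) = 65.38 + 16.00 = 81.38 g/mol.
M(CaCO3) = 40.08 + 12.01 + 3(16.00) = 100.09 g/mol.
n(ZnO) = 402.5 / 81.38 = 4.9459 mol.
Reaction (1): ZnO→CO ratio 1:1 ⇒ n(CO) = 4.9459 mol.
Reaction (2): CO→CO2 ratio 1:1 ⇒ n(CO2) = 4.9459 mol.
Reaction (3): CO2→CaCO3 ratio 1:1 ⇒ n(CaCO3) = 4.9459 mol.
Mass of CaCO3 = 4.9459 × 100.09 = 495.04 g.

495.0 g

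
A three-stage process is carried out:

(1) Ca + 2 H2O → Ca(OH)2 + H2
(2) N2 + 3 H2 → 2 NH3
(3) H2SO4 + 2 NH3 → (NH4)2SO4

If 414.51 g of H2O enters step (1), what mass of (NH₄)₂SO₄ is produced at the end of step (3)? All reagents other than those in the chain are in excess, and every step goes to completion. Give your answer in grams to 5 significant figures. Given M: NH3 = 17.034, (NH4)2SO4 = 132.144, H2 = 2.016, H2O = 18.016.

506.73 g

n(H2O) = 414.51 / 18.016 = 23.0079 mol.
Reaction (1): H2O→H2 ratio 2:1 ⇒ n(H2) = 11.5039 mol.
Reaction (2): H2→NH3 ratio 3:2 ⇒ n(NH3) = 7.66929 mol.
Reaction (3): NH3→(NH4)2SO4 ratio 2:1 ⇒ n((NH4)2SO4) = 3.83465 mol.
Mass of (NH4)2SO4 = 3.83465 × 132.144 = 506.726 g.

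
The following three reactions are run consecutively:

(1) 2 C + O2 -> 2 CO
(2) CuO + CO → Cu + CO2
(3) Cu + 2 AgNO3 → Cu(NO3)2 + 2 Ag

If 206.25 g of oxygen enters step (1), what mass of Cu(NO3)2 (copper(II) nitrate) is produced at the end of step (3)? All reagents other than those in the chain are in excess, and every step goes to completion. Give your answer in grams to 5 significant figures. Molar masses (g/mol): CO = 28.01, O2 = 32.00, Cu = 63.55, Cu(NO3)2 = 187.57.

2417.9 g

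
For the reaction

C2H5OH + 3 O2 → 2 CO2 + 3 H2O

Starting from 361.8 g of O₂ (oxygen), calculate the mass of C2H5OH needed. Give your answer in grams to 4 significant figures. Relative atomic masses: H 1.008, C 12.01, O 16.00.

173.6 g

M(O2) = 2(16.00) = 32.00 g/mol.
M(C2H5OH) = 2(12.01) + 6(1.008) + 16.00 = 46.068 g/mol.
n(O2) = 361.80 g / 32.00 g/mol = 11.306 mol.
From the equation the O2:C2H5OH mole ratio is 3:1, so n(C2H5OH) = 11.306 × 1/3 = 3.7688 mol.
Mass of C2H5OH = 3.7688 mol × 46.068 g/mol = 173.62 g.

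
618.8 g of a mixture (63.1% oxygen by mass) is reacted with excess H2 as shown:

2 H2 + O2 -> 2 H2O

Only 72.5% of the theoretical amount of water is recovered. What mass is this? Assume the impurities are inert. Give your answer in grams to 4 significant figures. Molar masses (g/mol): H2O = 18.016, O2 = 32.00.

318.8 g

Pure O2 available = 618.8 g × 0.631 = 390.46 g.
n(O2) = 390.46 g / 32.00 g/mol = 12.202 mol.
From the equation the O2:H2O mole ratio is 1:2, so n(H2O) = 12.202 × 2/1 = 24.404 mol.
Mass of H2O = 24.404 mol × 18.016 g/mol = 439.66 g.
Actual mass collected = 439.66 g × 0.725 = 318.75 g.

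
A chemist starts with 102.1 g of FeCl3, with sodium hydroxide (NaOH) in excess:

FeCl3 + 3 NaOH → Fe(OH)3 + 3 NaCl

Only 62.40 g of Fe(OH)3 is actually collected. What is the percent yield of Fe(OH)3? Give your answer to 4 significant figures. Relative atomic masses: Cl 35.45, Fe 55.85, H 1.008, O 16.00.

M(FeCl3) = 55.85 + 3(35.45) = 162.20 g/mol.
M(Fe(OH)3) = 55.85 + 3(16.00) + 3(1.008) = 106.874 g/mol.
n(FeCl3) = 102.10 g / 162.20 g/mol = 0.62947 mol.
From the equation the FeCl3:Fe(OH)3 mole ratio is 1:1, so n(Fe(OH)3) = 0.62947 × 1/1 = 0.62947 mol.
Mass of Fe(OH)3 = 0.62947 mol × 106.874 g/mol = 67.274 g.
This is the theoretical yield. Percent yield = 62.40 g / 67.274 g × 100% = 92.755%.

92.76 %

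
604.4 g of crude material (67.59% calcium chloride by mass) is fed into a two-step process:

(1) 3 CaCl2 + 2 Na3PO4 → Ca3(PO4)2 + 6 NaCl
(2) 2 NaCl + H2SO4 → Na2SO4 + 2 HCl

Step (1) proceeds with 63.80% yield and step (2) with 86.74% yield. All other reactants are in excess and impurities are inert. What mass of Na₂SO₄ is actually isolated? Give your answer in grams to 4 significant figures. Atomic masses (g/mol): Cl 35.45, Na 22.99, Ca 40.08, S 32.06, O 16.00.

289.3 g

Pure CaCl2 = 604.4 × 0.6759 = 408.51 g.
M(CaCl2) = 40.08 + 2(35.45) = 110.98 g/mol.
M(Na2SO4) = 2(22.99) + 32.06 + 4(16.00) = 142.04 g/mol.
n(CaCl2) = 408.51 / 110.98 = 3.6810 mol.
Step 1 (CaCl2:NaCl = 3:6): theoretical n(NaCl) = 7.3619 mol; at 63.80% yield, n(NaCl) = 4.6969 mol.
Step 2 (NaCl:Na2SO4 = 2:1): theoretical n(Na2SO4) = 2.3485 mol, so theoretical mass = 2.3485 × 142.04 = 333.58 g.
At 86.74% yield, actual mass of Na2SO4 = 333.58 × 0.8674 = 289.34 g.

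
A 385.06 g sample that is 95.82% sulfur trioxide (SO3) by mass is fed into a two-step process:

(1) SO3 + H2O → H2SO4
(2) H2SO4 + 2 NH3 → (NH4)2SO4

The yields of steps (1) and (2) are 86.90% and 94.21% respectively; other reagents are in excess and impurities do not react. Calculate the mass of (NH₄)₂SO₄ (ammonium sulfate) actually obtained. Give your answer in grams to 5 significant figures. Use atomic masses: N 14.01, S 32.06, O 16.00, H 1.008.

498.58 g

Pure SO3 = 385.06 × 0.9582 = 368.964 g.
M(SO3) = 32.06 + 3(16.00) = 80.06 g/mol.
M((NH4)2SO4) = 2(14.01) + 8(1.008) + 32.06 + 4(16.00) = 132.144 g/mol.
n(SO3) = 368.964 / 80.06 = 4.60860 mol.
Step 1 (SO3:H2SO4 = 1:1): theoretical n(H2SO4) = 4.60860 mol; at 86.90% yield, n(H2SO4) = 4.00487 mol.
Step 2 (H2SO4:(NH4)2SO4 = 1:1): theoretical n((NH4)2SO4) = 4.00487 mol, so theoretical mass = 4.00487 × 132.144 = 529.220 g.
At 94.21% yield, actual mass of (NH4)2SO4 = 529.220 × 0.9421 = 498.578 g.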